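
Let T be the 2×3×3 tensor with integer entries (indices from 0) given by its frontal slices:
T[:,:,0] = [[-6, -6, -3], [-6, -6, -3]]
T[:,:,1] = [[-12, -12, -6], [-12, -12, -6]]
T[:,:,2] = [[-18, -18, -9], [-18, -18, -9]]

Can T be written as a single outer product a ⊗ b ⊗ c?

Yes

If T = a ⊗ b ⊗ c then every fibre of T is a multiple of the corresponding factor, so read the factors off the fibres through the nonzero entry T[0,0,0] = -6.
The mode-1 fibre T[:,0,0] = [-6, -6] gives a = [1, 1] (primitive direction); the mode-2 fibre T[0,:,0] = [-6, -6, -3] gives b = [2, 2, 1]; then c[k] = T[0,0,k] / (a[0]·b[0]) = [-6, -12, -18] / 2 = [-3, -6, -9].
Expanding [1, 1] ⊗ [2, 2, 1] ⊗ [-3, -6, -9] reproduces all 18 entries of T, so T = [1, 1] ⊗ [2, 2, 1] ⊗ [-3, -6, -9] and rank(T) ≤ 1.
Equivalently every frontal slice T[:,:,k] is c[k] times the rank-1 matrix [1, 1] ⊗ [2, 2, 1]. So T has rank 1 (it is nonzero).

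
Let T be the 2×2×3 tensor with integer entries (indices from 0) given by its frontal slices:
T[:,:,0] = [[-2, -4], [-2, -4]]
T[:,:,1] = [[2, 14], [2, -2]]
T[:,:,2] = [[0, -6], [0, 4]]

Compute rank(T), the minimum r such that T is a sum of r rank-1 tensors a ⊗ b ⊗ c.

Lower bound: in the mode-3 unfolding of T (rows indexed by k, columns by (i,j)) the 3×3 minor on rows k ∈ {0, 1, 2}, columns (i,j) ∈ {(0,0), (0,1), (1,1)} is det [[-2, -4, -4], [2, 14, -2], [0, -6, 4]] = -8 ≠ 0, so that unfolding has rank ≥ 3 and hence rank(T) ≥ 3 (CP rank is at least every unfolding rank, though it can be larger).
Upper bound: T is a sum of 3 rank-1 terms, T = [1, -1] ⊗ [0, 1] ⊗ [0, 2, -2] + [1, 1] ⊗ [1, 2] ⊗ [-2, 2, 0] + [2, -1] ⊗ [0, 1] ⊗ [0, 4, -2] (written with every a and b primitive with positive leading entry and the scale carried by c; CP decompositions are not unique, and this one is verified by expanding entrywise), so rank(T) ≤ 3.
These bounds meet, so rank(T) = 3.

3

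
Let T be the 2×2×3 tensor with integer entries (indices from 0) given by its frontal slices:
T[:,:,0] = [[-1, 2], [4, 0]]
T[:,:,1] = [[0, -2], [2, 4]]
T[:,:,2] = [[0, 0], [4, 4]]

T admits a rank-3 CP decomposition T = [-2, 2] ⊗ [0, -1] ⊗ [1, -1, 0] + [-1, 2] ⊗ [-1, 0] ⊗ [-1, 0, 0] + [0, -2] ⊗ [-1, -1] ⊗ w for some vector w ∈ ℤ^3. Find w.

Subtract the known terms from T to get the rank-1 residual R = [0, -2] ⊗ [-1, -1] ⊗ w, so R[i,j,k] = a[i]·b[j]·w[k]. Pick indices with nonzero a[1]·b[0] = (-2)·(-1) = 2. Only the fibre through (1,0,·) is needed: R[1,0,:] = T[1,0,:] − Σₗ aₗ[1]bₗ[0]cₗ = [4, 2, 4] − (2)·(0)·[1, -1, 0] − (2)·(-1)·[-1, 0, 0] = [2, 2, 4]. Then w[k] = R[1,0,k] / 2 for each k, giving w = [2, 2, 4] / 2 = [1, 1, 2].

w = [1, 1, 2]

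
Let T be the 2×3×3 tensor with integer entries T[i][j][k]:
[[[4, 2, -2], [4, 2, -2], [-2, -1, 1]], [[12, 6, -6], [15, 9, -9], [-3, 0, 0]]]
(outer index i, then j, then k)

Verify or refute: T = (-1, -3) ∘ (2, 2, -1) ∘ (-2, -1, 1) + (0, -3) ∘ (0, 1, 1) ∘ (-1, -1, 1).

Reconstruct entrywise from the claimed factors. For example, T[0,1,0] = 4 and Σₗ aₗ[0]bₗ[1]cₗ[0] = (-1)·(2)·(-2) + (0)·(1)·(-1) = 4; checking all 18 entries, every one matches. The claim holds.

Yes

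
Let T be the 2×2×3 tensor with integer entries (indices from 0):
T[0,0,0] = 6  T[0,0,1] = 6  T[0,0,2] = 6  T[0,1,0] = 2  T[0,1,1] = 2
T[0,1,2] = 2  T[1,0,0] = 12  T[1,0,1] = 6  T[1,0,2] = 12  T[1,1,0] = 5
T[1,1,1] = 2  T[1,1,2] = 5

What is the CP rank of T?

Lower bound: the mode-3 unfolding of T (rows indexed by k, columns by (i,j) = (0,0), (0,1), (1,0), (1,1)) is [[6, 2, 12, 5], [6, 2, 6, 2], [6, 2, 12, 5]].
There the 2×2 minor on rows k ∈ {0, 1}, columns (i,j) ∈ {(0,0), (1,0)} is det [[6, 12], [6, 6]] = -36 ≠ 0, so this unfolding has rank ≥ 2; CP rank is at least every unfolding rank, so rank(T) ≥ 2. (Flattening ranks never certify an upper bound on CP rank; for that we must actually write T with 2 rank-1 terms.)
Upper bound — finding two terms. Write S_k = T[:,:,k] for the frontal slices: S₀ = [[6, 2], [12, 5]], S₁ = [[6, 2], [6, 2]], S₂ = [[6, 2], [12, 5]].
If T = a₁ ∘ b₁ ∘ c₁ + a₂ ∘ b₂ ∘ c₂ then each S_k = c₁[k]·a₁b₁ᵀ + c₂[k]·a₂b₂ᵀ. S₀ and S₁ are linearly independent, so a₁b₁ᵀ and a₂b₂ᵀ must span the same plane of matrices: they are the rank-1 matrices of the form x·S₀ + y·S₁.
det(x·S₀ + y·S₁) is 6·x² + 6·xy = 6·(x + y)(x), vanishing at (x:y) = (1:-1) and (0:1).
M₁ = S₀ − S₁ = [[0, 0], [6, 3]] = 3·[0, 1][2, 1]ᵀ and M₂ = S₁ = [[6, 2], [6, 2]] = 2·[1, 1][3, 1]ᵀ, so take a₁ = [0, 1], b₁ = [2, 1], a₂ = [1, 1], b₂ = [3, 1].
Each slice is an integer combination of E₁ = a₁b₁ᵀ and E₂ = a₂b₂ᵀ: S₀ = 3·E₁ + 2·E₂, S₁ = 2·E₂, S₂ = 3·E₁ + 2·E₂; reading off coefficients, c₁ = [3, 0, 3] and c₂ = [2, 2, 2].
Hence T = [0, 1] ∘ [2, 1] ∘ [3, 0, 3] + [1, 1] ∘ [3, 1] ∘ [2, 2, 2], so rank(T) ≤ 2.
These bounds meet, so rank(T) = 2.

2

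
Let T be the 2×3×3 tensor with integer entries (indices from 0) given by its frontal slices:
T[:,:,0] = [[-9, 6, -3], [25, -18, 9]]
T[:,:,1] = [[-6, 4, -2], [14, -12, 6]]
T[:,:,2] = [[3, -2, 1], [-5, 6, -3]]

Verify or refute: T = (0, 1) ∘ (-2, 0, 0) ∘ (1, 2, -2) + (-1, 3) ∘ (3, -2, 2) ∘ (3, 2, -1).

No

Reconstruct entry (0,2,0) from the claimed factors: Σₗ aₗ[0]bₗ[2]cₗ[0] = (0)·(0)·(1) + (-1)·(2)·(3) = -6, but T[0,2,0] = -3. The claim is false.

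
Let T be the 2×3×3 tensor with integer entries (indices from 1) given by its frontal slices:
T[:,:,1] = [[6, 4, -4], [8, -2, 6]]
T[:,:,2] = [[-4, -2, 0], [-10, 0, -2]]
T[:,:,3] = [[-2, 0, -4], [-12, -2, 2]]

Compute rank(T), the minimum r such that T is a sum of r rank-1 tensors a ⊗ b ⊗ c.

Lower bound: in the mode-2 unfolding of T (rows indexed by j, columns by (i,k)) the 3×3 minor on rows j ∈ {1, 2, 3}, columns (i,k) ∈ {(1,1), (1,2), (2,1)} is det [[6, -4, 8], [4, -2, -2], [-4, 0, 6]] = -72 ≠ 0, so that unfolding has rank ≥ 3 and hence rank(T) ≥ 3 (CP rank is at least every unfolding rank, though it can be larger).
Upper bound: T is a sum of 3 rank-1 terms, T = [0, 1] ⊗ [1, -2, 1] ⊗ [2, -2, -2] + [1, -1] ⊗ [1, 1, -2] ⊗ [2, 0, 2] + [1, 2] ⊗ [2, 1, 0] ⊗ [2, -2, -2] (one valid choice — decompositions are not unique — normalised so each a, b is primitive with positive first nonzero entry; check it by expanding all entries), so rank(T) ≤ 3.
These bounds meet, so rank(T) = 3.

3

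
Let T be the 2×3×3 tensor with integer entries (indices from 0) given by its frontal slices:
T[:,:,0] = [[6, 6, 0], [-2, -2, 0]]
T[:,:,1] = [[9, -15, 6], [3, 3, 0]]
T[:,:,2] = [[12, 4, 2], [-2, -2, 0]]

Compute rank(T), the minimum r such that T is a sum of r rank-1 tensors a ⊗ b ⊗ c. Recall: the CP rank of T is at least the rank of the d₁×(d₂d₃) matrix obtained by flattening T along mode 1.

2

Lower bound: the mode-1 unfolding of T (rows indexed by i, columns by (j,k) = (0,0), (0,1), (0,2), (1,0), (1,1), (1,2), (2,0), (2,1), (2,2)) is [[6, 9, 12, 6, -15, 4, 0, 6, 2], [-2, 3, -2, -2, 3, -2, 0, 0, 0]].
There the 2×2 minor on rows i ∈ {0, 1}, columns (j,k) ∈ {(0,0), (0,1)} is det [[6, 9], [-2, 3]] = 36 ≠ 0, so this unfolding has rank ≥ 2; CP rank is at least every unfolding rank, so rank(T) ≥ 2. (Flattening ranks never certify an upper bound on CP rank; for that we must actually write T with 2 rank-1 terms.)
Upper bound — finding two terms. Write S_k = T[:,:,k] for the frontal slices: S₀ = [[6, 6, 0], [-2, -2, 0]], S₁ = [[9, -15, 6], [3, 3, 0]], S₂ = [[12, 4, 2], [-2, -2, 0]].
If T = a₁ ⊗ b₁ ⊗ c₁ + a₂ ⊗ b₂ ⊗ c₂ then each S_k = c₁[k]·a₁b₁ᵀ + c₂[k]·a₂b₂ᵀ. S₀ and S₁ are linearly independent, so a₁b₁ᵀ and a₂b₂ᵀ must span the same plane of matrices: they are the rank-1 matrices of the form x·S₀ + y·S₁.
The 2×2 minor of x·S₀ + y·S₁ on rows {0,1}, columns {0,1} is −48·xy + 72·y² = (-24)·(2·x − 3·y)(y), vanishing at (x:y) = (3:2) and (1:0).
M₁ = 3·S₀ + 2·S₁ = [[36, -12, 12], [0, 0, 0]] = 12·[1, 0][3, -1, 1]ᵀ and M₂ = S₀ = [[6, 6, 0], [-2, -2, 0]] = 2·[3, -1][1, 1, 0]ᵀ, so take a₁ = [1, 0], b₁ = [3, -1, 1], a₂ = [3, -1], b₂ = [1, 1, 0].
Each slice is an integer combination of E₁ = a₁b₁ᵀ and E₂ = a₂b₂ᵀ: S₀ = 2·E₂, S₁ = 6·E₁ − 3·E₂, S₂ = 2·E₁ + 2·E₂; reading off coefficients, c₁ = [0, 6, 2] and c₂ = [2, -3, 2].
Hence T = [1, 0] ⊗ [3, -1, 1] ⊗ [0, 6, 2] + [3, -1] ⊗ [1, 1, 0] ⊗ [2, -3, 2], so rank(T) ≤ 2.
These bounds meet, so rank(T) = 2.
Check entry T[0,1,2] = 4: (1)·(-1)·(2) + (3)·(1)·(2) = 4.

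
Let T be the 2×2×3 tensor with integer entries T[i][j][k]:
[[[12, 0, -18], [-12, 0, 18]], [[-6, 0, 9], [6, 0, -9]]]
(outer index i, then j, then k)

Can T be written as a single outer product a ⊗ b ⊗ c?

If T = a ⊗ b ⊗ c then every fibre of T is a multiple of the corresponding factor, so read the factors off the fibres through the nonzero entry T[0,0,0] = 12.
The mode-1 fibre T[:,0,0] = [12, -6] gives a = [2, -1] (primitive direction); the mode-2 fibre T[0,:,0] = [12, -12] gives b = [1, -1]; then c[k] = T[0,0,k] / (a[0]·b[0]) = [12, 0, -18] / 2 = [6, 0, -9].
Expanding [2, -1] ⊗ [1, -1] ⊗ [6, 0, -9] reproduces all 12 entries of T, so T = [2, -1] ⊗ [1, -1] ⊗ [6, 0, -9] and rank(T) ≤ 1.
Equivalently every frontal slice T[:,:,k] is c[k] times the rank-1 matrix [2, -1] ⊗ [1, -1]. So T has rank 1 (it is nonzero).

Yes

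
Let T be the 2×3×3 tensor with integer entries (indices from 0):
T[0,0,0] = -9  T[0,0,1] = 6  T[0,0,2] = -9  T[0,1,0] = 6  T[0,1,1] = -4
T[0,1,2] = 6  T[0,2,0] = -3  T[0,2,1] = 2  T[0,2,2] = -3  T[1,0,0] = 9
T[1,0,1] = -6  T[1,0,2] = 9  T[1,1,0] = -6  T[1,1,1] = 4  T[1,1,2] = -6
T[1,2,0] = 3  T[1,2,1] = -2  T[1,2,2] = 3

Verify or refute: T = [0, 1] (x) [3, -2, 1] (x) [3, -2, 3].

No

Reconstruct entry (0,0,0) from the claimed factors: Σₗ aₗ[0]bₗ[0]cₗ[0] = (0)·(3)·(3) = 0, but T[0,0,0] = -9. The claim is false.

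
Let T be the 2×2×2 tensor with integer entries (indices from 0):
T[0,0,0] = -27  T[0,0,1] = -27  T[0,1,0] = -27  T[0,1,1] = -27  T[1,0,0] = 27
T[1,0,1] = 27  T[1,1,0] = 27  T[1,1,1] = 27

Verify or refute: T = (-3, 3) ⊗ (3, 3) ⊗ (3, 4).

No

Reconstruct entry (0,0,1) from the claimed factors: Σₗ aₗ[0]bₗ[0]cₗ[1] = (-3)·(3)·(4) = -36, but T[0,0,1] = -27. The claim is false.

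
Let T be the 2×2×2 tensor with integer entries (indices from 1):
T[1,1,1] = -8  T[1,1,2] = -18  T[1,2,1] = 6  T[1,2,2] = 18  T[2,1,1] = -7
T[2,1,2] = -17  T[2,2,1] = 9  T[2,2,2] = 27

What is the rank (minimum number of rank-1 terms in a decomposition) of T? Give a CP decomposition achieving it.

rank(T) = 2

Lower bound: the mode-3 unfolding of T (rows indexed by k, columns by (i,j) = (1,1), (1,2), (2,1), (2,2)) is [[-8, 6, -7, 9], [-18, 18, -17, 27]].
There the 2×2 minor on rows k ∈ {1, 2}, columns (i,j) ∈ {(1,1), (1,2)} is det [[-8, 6], [-18, 18]] = -36 ≠ 0, so this unfolding has rank ≥ 2; CP rank is at least every unfolding rank, so rank(T) ≥ 2. (Unfolding ranks only ever bound the CP rank from below — rank(T) can be strictly larger than all of them — so the matching upper bound has to come from an explicit 2-term decomposition.)
Upper bound — finding two terms. Write S_k = T[:,:,k] for the frontal slices: S₁ = [[-8, 6], [-7, 9]], S₂ = [[-18, 18], [-17, 27]].
If T = a₁ (x) b₁ (x) c₁ + a₂ (x) b₂ (x) c₂ then each S_k = c₁[k]·a₁b₁ᵀ + c₂[k]·a₂b₂ᵀ. S₁ and S₂ are linearly independent, so a₁b₁ᵀ and a₂b₂ᵀ must span the same plane of matrices: they are the rank-1 matrices of the form x·S₁ + y·S₂.
det(x·S₁ + y·S₂) is −30·x² − 150·xy − 180·y² = (-30)·(x + 3·y)(x + 2·y), vanishing at (x:y) = (3:-1) and (2:-1).
M₁ = 3·S₁ − S₂ = [[-6, 0], [-4, 0]] = (-2)·(3, 2)(1, 0)ᵀ and M₂ = 2·S₁ − S₂ = [[2, -6], [3, -9]] = (2, 3)(1, -3)ᵀ, so take a₁ = (3, 2), b₁ = (1, 0), a₂ = (2, 3), b₂ = (1, -3).
Each slice is an integer combination of E₁ = a₁b₁ᵀ and E₂ = a₂b₂ᵀ: S₁ = −2·E₁ − E₂, S₂ = −4·E₁ − 3·E₂; reading off coefficients, c₁ = (-2, -4) and c₂ = (-1, -3).
Hence T = (3, 2) (x) (1, 0) (x) (-2, -4) + (2, 3) (x) (1, -3) (x) (-1, -3), so rank(T) ≤ 2.
These bounds meet, so rank(T) = 2.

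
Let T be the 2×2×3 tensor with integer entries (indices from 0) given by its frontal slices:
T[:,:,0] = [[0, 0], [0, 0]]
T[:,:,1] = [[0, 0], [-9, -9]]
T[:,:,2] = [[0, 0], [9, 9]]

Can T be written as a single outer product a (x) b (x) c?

The mode-1 fibre T[:,0,1] = [0, -9] gives a = [0, 1] (primitive direction); the mode-2 fibre T[1,:,1] = [-9, -9] gives b = [1, 1]; then c[k] = T[1,0,k] / (a[1]·b[0]) = [0, -9, 9] / 1 = [0, -9, 9].
Expanding [0, 1] (x) [1, 1] (x) [0, -9, 9] reproduces all 12 entries of T, so T = [0, 1] (x) [1, 1] (x) [0, -9, 9] and rank(T) ≤ 1.
Equivalently every frontal slice T[:,:,k] is c[k] times the rank-1 matrix [0, 1] (x) [1, 1]. So T has rank 1 (it is nonzero).

Yes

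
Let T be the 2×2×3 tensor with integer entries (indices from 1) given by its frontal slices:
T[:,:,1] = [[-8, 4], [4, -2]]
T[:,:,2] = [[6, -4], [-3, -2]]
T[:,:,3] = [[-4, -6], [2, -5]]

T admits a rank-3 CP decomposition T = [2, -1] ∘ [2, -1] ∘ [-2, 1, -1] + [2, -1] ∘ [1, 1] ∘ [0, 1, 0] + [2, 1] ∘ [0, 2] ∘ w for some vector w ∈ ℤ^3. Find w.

w = [0, -1, -2]

Subtract the known terms from T to get the rank-1 residual R = [2, 1] ∘ [0, 2] ∘ w, so R[i,j,k] = a[i]·b[j]·w[k]. Pick indices with nonzero a[1]·b[2] = (2)·(2) = 4. Only the fibre through (1,2,·) is needed: R[1,2,:] = T[1,2,:] − Σₗ aₗ[1]bₗ[2]cₗ = [4, -4, -6] − (2)·(-1)·[-2, 1, -1] − (2)·(1)·[0, 1, 0] = [0, -4, -8]. Then w[k] = R[1,2,k] / 4 for each k, giving w = [0, -4, -8] / 4 = [0, -1, -2].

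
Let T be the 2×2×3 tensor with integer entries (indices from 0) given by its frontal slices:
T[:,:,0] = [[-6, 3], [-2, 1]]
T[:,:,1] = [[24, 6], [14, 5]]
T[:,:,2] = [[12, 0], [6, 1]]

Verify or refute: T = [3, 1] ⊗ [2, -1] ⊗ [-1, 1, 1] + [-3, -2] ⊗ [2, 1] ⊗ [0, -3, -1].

Yes

Reconstruct entrywise from the claimed factors. For example, T[0,1,2] = 0 and Σₗ aₗ[0]bₗ[1]cₗ[2] = (3)·(-1)·(1) + (-3)·(1)·(-1) = 0; checking all 12 entries, every one matches. The claim holds.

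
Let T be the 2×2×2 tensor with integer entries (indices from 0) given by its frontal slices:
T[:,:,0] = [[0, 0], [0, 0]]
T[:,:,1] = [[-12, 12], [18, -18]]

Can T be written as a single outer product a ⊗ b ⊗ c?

Yes

If T = a ⊗ b ⊗ c then every fibre of T is a multiple of the corresponding factor, so read the factors off the fibres through the nonzero entry T[0,0,1] = -12.
The mode-1 fibre T[:,0,1] = [-12, 18] gives a = [2, -3] (primitive direction); the mode-2 fibre T[0,:,1] = [-12, 12] gives b = [1, -1]; then c[k] = T[0,0,k] / (a[0]·b[0]) = [0, -12] / 2 = [0, -6].
Expanding [2, -3] ⊗ [1, -1] ⊗ [0, -6] reproduces all 8 entries of T, so T = [2, -3] ⊗ [1, -1] ⊗ [0, -6] and rank(T) ≤ 1.
Equivalently every frontal slice T[:,:,k] is c[k] times the rank-1 matrix [2, -3] ⊗ [1, -1]. So T has rank 1 (it is nonzero).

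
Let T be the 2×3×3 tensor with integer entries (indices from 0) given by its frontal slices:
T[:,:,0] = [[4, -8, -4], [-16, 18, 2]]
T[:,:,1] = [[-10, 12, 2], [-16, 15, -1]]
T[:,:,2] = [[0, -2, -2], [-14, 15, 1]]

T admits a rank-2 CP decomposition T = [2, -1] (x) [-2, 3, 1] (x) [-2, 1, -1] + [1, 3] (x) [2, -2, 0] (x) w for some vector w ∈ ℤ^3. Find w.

Subtract the known terms from T to get the rank-1 residual R = [1, 3] (x) [2, -2, 0] (x) w, so R[i,j,k] = a[i]·b[j]·w[k]. Pick indices with nonzero a[0]·b[0] = (1)·(2) = 2. Only the fibre through (0,0,·) is needed: R[0,0,:] = T[0,0,:] − Σₗ aₗ[0]bₗ[0]cₗ = [4, -10, 0] − (2)·(-2)·[-2, 1, -1] = [-4, -6, -4]. Then w[k] = R[0,0,k] / 2 for each k, giving w = [-4, -6, -4] / 2 = [-2, -3, -2].

w = [-2, -3, -2]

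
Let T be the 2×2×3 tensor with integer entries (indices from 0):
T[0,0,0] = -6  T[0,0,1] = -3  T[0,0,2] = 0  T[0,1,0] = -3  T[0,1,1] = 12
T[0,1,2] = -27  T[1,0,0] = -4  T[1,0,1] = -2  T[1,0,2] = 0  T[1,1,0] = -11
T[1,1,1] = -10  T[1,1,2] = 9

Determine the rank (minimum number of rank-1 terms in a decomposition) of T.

Lower bound: in the mode-1 unfolding of T (rows indexed by i, columns by (j,k)) the 2×2 minor on rows i ∈ {0, 1}, columns (j,k) ∈ {(0,0), (1,0)} is det [[-6, -3], [-4, -11]] = 54 ≠ 0, so that unfolding has rank ≥ 2 and hence rank(T) ≥ 2 (CP rank is at least every unfolding rank, though it can be larger).
Upper bound: with S_k = T[:,:,k], the two rank-1 terms a₁b₁ᵀ, a₂b₂ᵀ are the rank-1 members of the pencil x·S₀ + y·S₁.
det(x·S₀ + y·S₁) is 54·x² + 135·xy + 54·y² = 27·(x + 2·y)(2·x + y), vanishing at (x:y) = (2:-1) and (1:-2).
M₁ = 2·S₀ − S₁ = [[-9, -18], [-6, -12]] = (-3)·[3, 2][1, 2]ᵀ and M₂ = S₀ − 2·S₁ = [[0, -27], [0, 9]] = (-9)·[3, -1][0, 1]ᵀ, so take a₁ = [3, 2], b₁ = [1, 2], a₂ = [3, -1], b₂ = [0, 1].
Each slice is an integer combination of E₁ = a₁b₁ᵀ and E₂ = a₂b₂ᵀ: S₀ = −2·E₁ + 3·E₂, S₁ = −E₁ + 6·E₂, S₂ = −9·E₂; reading off coefficients, c₁ = [-2, -1, 0] and c₂ = [3, 6, -9].
Hence T = [3, 2] ⊗ [1, 2] ⊗ [-2, -1, 0] + [3, -1] ⊗ [0, 1] ⊗ [3, 6, -9], so rank(T) ≤ 2.
These bounds meet, so rank(T) = 2.

2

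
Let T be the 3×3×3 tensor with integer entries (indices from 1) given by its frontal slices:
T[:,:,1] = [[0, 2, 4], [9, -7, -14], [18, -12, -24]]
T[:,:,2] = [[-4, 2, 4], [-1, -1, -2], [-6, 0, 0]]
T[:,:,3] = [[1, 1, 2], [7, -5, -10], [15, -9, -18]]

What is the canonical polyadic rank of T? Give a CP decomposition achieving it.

rank(T) = 2

Lower bound: in the mode-1 unfolding of T (rows indexed by i, columns by (j,k)) the 2×2 minor on rows i ∈ {1, 2}, columns (j,k) ∈ {(1,1), (1,2)} is det [[0, -4], [9, -1]] = 36 ≠ 0, so that unfolding has rank ≥ 2 and hence rank(T) ≥ 2 (CP rank is at least every unfolding rank, though it can be larger).
Upper bound: with S_k = T[:,:,k], the two rank-1 terms a₁b₁ᵀ, a₂b₂ᵀ are the rank-1 members of the pencil x·S₁ + y·S₂.
The 2×2 minor of x·S₁ + y·S₂ on rows {1,2}, columns {1,2} is −18·x² + 12·xy + 6·y² = (-6)·(x − y)(3·x + y), vanishing at (x:y) = (1:1) and (1:-3).
M₁ = S₁ + S₂ = [[-4, 4, 8], [8, -8, -16], [12, -12, -24]] = (-4)·[1, -2, -3][1, -1, -2]ᵀ and M₂ = S₁ − 3·S₂ = [[12, -4, -8], [12, -4, -8], [36, -12, -24]] = 4·[1, 1, 3][3, -1, -2]ᵀ, so take a₁ = [1, -2, -3], b₁ = [1, -1, -2], a₂ = [1, 1, 3], b₂ = [3, -1, -2].
Each slice is an integer combination of E₁ = a₁b₁ᵀ and E₂ = a₂b₂ᵀ: S₁ = −3·E₁ + E₂, S₂ = −E₁ − E₂, S₃ = −2·E₁ + E₂; reading off coefficients, c₁ = [-3, -1, -2] and c₂ = [1, -1, 1].
Hence T = [1, -2, -3] (x) [1, -1, -2] (x) [-3, -1, -2] + [1, 1, 3] (x) [3, -1, -2] (x) [1, -1, 1], so rank(T) ≤ 2.
These bounds meet, so rank(T) = 2.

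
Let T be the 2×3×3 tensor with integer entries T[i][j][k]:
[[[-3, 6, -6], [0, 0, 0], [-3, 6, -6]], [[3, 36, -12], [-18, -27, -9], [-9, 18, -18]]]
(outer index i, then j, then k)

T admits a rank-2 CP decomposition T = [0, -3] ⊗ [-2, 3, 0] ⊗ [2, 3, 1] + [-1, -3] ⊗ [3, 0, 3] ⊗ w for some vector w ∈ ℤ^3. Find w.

Subtract the known terms from T to get the rank-1 residual R = [-1, -3] ⊗ [3, 0, 3] ⊗ w, so R[i,j,k] = a[i]·b[j]·w[k]. Pick indices with nonzero a[0]·b[0] = (-1)·(3) = -3. Only the fibre through (0,0,·) is needed: R[0,0,:] = T[0,0,:] − Σₗ aₗ[0]bₗ[0]cₗ = [-3, 6, -6] − (0)·(-2)·[2, 3, 1] = [-3, 6, -6]. Then w[k] = R[0,0,k] / -3 for each k, giving w = [-3, 6, -6] / -3 = [1, -2, 2].

w = [1, -2, 2]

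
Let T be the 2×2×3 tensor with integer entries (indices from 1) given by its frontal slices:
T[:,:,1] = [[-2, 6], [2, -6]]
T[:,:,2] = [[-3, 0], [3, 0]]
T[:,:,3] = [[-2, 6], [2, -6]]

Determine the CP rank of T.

2

Lower bound: in the mode-3 unfolding of T (rows indexed by k, columns by (i,j)) the 2×2 minor on rows k ∈ {1, 2}, columns (i,j) ∈ {(1,1), (1,2)} is det [[-2, 6], [-3, 0]] = 18 ≠ 0, so that unfolding has rank ≥ 2 and hence rank(T) ≥ 2 (CP rank is at least every unfolding rank, though it can be larger).
Upper bound: T[i,:,:] = a[i]·M for every slice, with a = (1, -1) and M = [[-2, -3, -2], [6, 0, 6]] (rows j, columns k).
Splitting M by its rows (j = 1, 2), M = (1, 0)(-2, -3, -2)ᵀ + (0, 1)(6, 0, 6)ᵀ.
Hence T = (1, -1) ⊗ (1, 0) ⊗ (-2, -3, -2) + (1, -1) ⊗ (0, 1) ⊗ (6, 0, 6), so rank(T) ≤ 2.
These bounds meet, so rank(T) = 2.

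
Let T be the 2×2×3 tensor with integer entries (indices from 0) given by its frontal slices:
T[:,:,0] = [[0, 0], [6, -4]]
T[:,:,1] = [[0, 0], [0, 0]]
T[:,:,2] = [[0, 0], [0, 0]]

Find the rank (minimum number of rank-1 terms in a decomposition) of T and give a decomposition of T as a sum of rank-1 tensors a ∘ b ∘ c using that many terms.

rank(T) = 1

Lower bound: T ≠ 0 (e.g. T[1,0,0] = 6), so rank(T) ≥ 1.
Upper bound: if T = a ∘ b ∘ c then every fibre of T is a multiple of the corresponding factor, so read the factors off the fibres through the nonzero entry T[1,0,0] = 6.
The mode-1 fibre T[:,0,0] = [0, 6] gives a = [0, 1] (primitive direction); the mode-2 fibre T[1,:,0] = [6, -4] gives b = [3, -2]; then c[k] = T[1,0,k] / (a[1]·b[0]) = [6, 0, 0] / 3 = [2, 0, 0].
Expanding [0, 1] ∘ [3, -2] ∘ [2, 0, 0] reproduces all 12 entries of T, so T = [0, 1] ∘ [3, -2] ∘ [2, 0, 0] and rank(T) ≤ 1.
These bounds meet, so rank(T) = 1.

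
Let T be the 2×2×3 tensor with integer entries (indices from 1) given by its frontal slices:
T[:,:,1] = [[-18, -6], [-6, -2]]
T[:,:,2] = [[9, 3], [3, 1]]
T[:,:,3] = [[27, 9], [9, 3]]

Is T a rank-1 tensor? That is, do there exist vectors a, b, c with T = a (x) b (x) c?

Yes

The mode-1 fibre T[:,1,1] = [-18, -6] gives a = [3, 1] (primitive direction); the mode-2 fibre T[1,:,1] = [-18, -6] gives b = [3, 1]; then c[k] = T[1,1,k] / (a[1]·b[1]) = [-18, 9, 27] / 9 = [-2, 1, 3].
Expanding [3, 1] (x) [3, 1] (x) [-2, 1, 3] reproduces all 12 entries of T, so T = [3, 1] (x) [3, 1] (x) [-2, 1, 3] and rank(T) ≤ 1.
Equivalently every frontal slice T[:,:,k] is c[k] times the rank-1 matrix [3, 1] (x) [3, 1]. So T has rank 1 (it is nonzero).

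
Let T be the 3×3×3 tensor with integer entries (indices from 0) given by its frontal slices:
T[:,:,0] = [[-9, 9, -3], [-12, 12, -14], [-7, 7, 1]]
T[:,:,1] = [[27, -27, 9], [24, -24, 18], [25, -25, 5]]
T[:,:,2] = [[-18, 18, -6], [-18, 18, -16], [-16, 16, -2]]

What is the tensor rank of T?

Lower bound: the mode-3 unfolding of T (rows indexed by k, columns by (i,j) = (0,0), (0,1), (0,2), (1,0), (1,1), (1,2), (2,0), (2,1), (2,2)) is [[-9, 9, -3, -12, 12, -14, -7, 7, 1], [27, -27, 9, 24, -24, 18, 25, -25, 5], [-18, 18, -6, -18, 18, -16, -16, 16, -2]].
There the 2×2 minor on rows k ∈ {0, 1}, columns (i,j) ∈ {(0,0), (1,0)} is det [[-9, -12], [27, 24]] = 108 ≠ 0, so this unfolding has rank ≥ 2; CP rank is at least every unfolding rank, so rank(T) ≥ 2. (Flattening ranks never certify an upper bound on CP rank; for that we must actually write T with 2 rank-1 terms.)
Upper bound — finding two terms. Write S_k = T[:,:,k] for the frontal slices: S₀ = [[-9, 9, -3], [-12, 12, -14], [-7, 7, 1]], S₁ = [[27, -27, 9], [24, -24, 18], [25, -25, 5]], S₂ = [[-18, 18, -6], [-18, 18, -16], [-16, 16, -2]].
If T = a₁ (x) b₁ (x) c₁ + a₂ (x) b₂ (x) c₂ then each S_k = c₁[k]·a₁b₁ᵀ + c₂[k]·a₂b₂ᵀ. S₀ and S₁ are linearly independent, so a₁b₁ᵀ and a₂b₂ᵀ must span the same plane of matrices: they are the rank-1 matrices of the form x·S₀ + y·S₁.
The 2×2 minor of x·S₀ + y·S₁ on rows {0,1}, columns {0,2} is 90·x² − 360·xy + 270·y² = 90·(x − 3·y)(x − y), vanishing at (x:y) = (3:1) and (1:1).
M₁ = 3·S₀ + S₁ = [[0, 0, 0], [-12, 12, -24], [4, -4, 8]] = (-4)·(0, 3, -1)(1, -1, 2)ᵀ and M₂ = S₀ + S₁ = [[18, -18, 6], [12, -12, 4], [18, -18, 6]] = 2·(3, 2, 3)(3, -3, 1)ᵀ, so take a₁ = (0, 3, -1), b₁ = (1, -1, 2), a₂ = (3, 2, 3), b₂ = (3, -3, 1).
Each slice is an integer combination of E₁ = a₁b₁ᵀ and E₂ = a₂b₂ᵀ: S₀ = −2·E₁ − E₂, S₁ = 2·E₁ + 3·E₂, S₂ = −2·E₁ − 2·E₂; reading off coefficients, c₁ = (-2, 2, -2) and c₂ = (-1, 3, -2).
Hence T = (0, 3, -1) (x) (1, -1, 2) (x) (-2, 2, -2) + (3, 2, 3) (x) (3, -3, 1) (x) (-1, 3, -2), so rank(T) ≤ 2.
These bounds meet, so rank(T) = 2.

2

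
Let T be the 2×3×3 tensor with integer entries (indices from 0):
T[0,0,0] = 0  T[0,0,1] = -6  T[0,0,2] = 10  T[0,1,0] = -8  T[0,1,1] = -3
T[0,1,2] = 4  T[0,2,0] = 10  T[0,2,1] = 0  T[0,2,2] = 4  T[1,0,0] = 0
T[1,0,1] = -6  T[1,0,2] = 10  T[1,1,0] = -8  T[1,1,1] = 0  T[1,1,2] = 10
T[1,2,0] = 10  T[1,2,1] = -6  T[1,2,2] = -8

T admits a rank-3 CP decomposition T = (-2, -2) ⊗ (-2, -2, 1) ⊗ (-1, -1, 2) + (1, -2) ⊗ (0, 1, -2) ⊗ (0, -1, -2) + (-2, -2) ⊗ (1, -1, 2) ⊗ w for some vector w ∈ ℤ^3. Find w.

w = (-2, 1, -1)

Subtract the known terms from T to get the rank-1 residual R = (-2, -2) ⊗ (1, -1, 2) ⊗ w, so R[i,j,k] = a[i]·b[j]·w[k]. Pick indices with nonzero a[0]·b[0] = (-2)·(1) = -2. Only the fibre through (0,0,·) is needed: R[0,0,:] = T[0,0,:] − Σₗ aₗ[0]bₗ[0]cₗ = [0, -6, 10] − (-2)·(-2)·(-1, -1, 2) − (1)·(0)·(0, -1, -2) = [4, -2, 2]. Then w[k] = R[0,0,k] / -2 for each k, giving w = [4, -2, 2] / -2 = (-2, 1, -1).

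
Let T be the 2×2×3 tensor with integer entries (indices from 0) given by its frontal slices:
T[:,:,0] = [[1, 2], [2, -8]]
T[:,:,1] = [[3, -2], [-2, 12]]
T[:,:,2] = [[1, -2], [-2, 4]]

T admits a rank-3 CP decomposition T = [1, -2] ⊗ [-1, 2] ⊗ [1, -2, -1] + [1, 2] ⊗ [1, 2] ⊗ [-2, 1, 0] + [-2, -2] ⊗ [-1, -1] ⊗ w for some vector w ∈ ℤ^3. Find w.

w = [2, 0, 0]

Subtract the known terms from T to get the rank-1 residual R = [-2, -2] ⊗ [-1, -1] ⊗ w, so R[i,j,k] = a[i]·b[j]·w[k]. Pick indices with nonzero a[0]·b[0] = (-2)·(-1) = 2. Only the fibre through (0,0,·) is needed: R[0,0,:] = T[0,0,:] − Σₗ aₗ[0]bₗ[0]cₗ = [1, 3, 1] − (1)·(-1)·[1, -2, -1] − (1)·(1)·[-2, 1, 0] = [4, 0, 0]. Then w[k] = R[0,0,k] / 2 for each k, giving w = [4, 0, 0] / 2 = [2, 0, 0].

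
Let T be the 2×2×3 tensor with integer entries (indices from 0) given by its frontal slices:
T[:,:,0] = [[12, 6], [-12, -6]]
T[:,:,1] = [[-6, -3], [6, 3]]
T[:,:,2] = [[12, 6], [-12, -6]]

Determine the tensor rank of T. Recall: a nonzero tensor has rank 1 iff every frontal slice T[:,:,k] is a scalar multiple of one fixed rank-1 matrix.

1

Lower bound: T ≠ 0 (e.g. T[0,0,0] = 12), so rank(T) ≥ 1.
Upper bound: the mode-1 fibre T[:,0,0] = [12, -12] gives a = [1, -1] (primitive direction); the mode-2 fibre T[0,:,0] = [12, 6] gives b = [2, 1]; then c[k] = T[0,0,k] / (a[0]·b[0]) = [12, -6, 12] / 2 = [6, -3, 6].
Expanding [1, -1] ⊗ [2, 1] ⊗ [6, -3, 6] reproduces all 12 entries of T, so T = [1, -1] ⊗ [2, 1] ⊗ [6, -3, 6] and rank(T) ≤ 1.
These bounds meet, so rank(T) = 1.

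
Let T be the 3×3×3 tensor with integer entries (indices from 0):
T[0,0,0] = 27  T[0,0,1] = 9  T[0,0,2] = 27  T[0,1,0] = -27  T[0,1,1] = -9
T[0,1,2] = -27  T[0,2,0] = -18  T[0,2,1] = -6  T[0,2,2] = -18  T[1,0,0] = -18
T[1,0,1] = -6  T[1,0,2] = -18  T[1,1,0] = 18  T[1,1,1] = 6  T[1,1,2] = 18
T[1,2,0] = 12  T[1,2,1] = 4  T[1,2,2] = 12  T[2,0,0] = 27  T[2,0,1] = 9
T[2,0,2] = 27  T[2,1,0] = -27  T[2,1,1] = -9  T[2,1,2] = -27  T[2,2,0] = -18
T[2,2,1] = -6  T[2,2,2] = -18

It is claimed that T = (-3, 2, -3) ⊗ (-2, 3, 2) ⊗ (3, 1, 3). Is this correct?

Reconstruct entry (0,0,0) from the claimed factors: Σₗ aₗ[0]bₗ[0]cₗ[0] = (-3)·(-2)·(3) = 18, but T[0,0,0] = 27. The claim is false.

No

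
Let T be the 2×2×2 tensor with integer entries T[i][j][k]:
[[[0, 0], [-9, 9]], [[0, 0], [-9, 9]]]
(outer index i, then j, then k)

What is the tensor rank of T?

1

Lower bound: T ≠ 0 (e.g. T[0,1,0] = -9), so rank(T) ≥ 1.
Upper bound: the mode-1 fibre T[:,1,0] = [-9, -9] gives a = [1, 1] (primitive direction); the mode-2 fibre T[0,:,0] = [0, -9] gives b = [0, 1]; then c[k] = T[0,1,k] / (a[0]·b[1]) = [-9, 9] / 1 = [-9, 9].
Expanding [1, 1] ⊗ [0, 1] ⊗ [-9, 9] reproduces all 8 entries of T, so T = [1, 1] ⊗ [0, 1] ⊗ [-9, 9] and rank(T) ≤ 1.
These bounds meet, so rank(T) = 1.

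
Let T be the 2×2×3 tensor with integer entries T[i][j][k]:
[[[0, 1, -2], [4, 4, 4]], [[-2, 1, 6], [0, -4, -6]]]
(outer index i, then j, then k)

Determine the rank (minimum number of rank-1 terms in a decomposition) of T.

Lower bound: the mode-3 unfolding of T (rows indexed by k, columns by (i,j) = (0,0), (0,1), (1,0), (1,1)) is [[0, 4, -2, 0], [1, 4, 1, -4], [-2, 4, 6, -6]].
There the 3×3 minor on rows k ∈ {0, 1, 2}, columns (i,j) ∈ {(0,0), (0,1), (1,0)} is det [[0, 4, -2], [1, 4, 1], [-2, 4, 6]] = -56 ≠ 0, so this unfolding has rank ≥ 3; CP rank is at least every unfolding rank, so rank(T) ≥ 3. (Unfolding ranks only ever bound the CP rank from below — rank(T) can be strictly larger than all of them — so the matching upper bound has to come from an explicit 3-term decomposition.)
Upper bound: T is a sum of 3 rank-1 terms, T = (0, 1) ⊗ (1, -1) ⊗ (-2, 2, 4) + (1, -1) ⊗ (1, 0) ⊗ (0, 1, -2) + (2, -1) ⊗ (0, 1) ⊗ (2, 2, 2) (written with every a and b primitive with positive leading entry and the scale carried by c; CP decompositions are not unique, and this one is verified by expanding entrywise), so rank(T) ≤ 3.
These bounds meet, so rank(T) = 3.
Check entry T[0,1,0] = 4: (0)·(-1)·(-2) + (1)·(0)·(0) + (2)·(1)·(2) = 4.

3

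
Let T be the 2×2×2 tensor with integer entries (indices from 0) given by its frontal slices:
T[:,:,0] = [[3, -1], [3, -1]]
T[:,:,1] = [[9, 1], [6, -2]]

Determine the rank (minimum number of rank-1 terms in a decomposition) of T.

Lower bound: the mode-3 unfolding of T (rows indexed by k, columns by (i,j) = (0,0), (0,1), (1,0), (1,1)) is [[3, -1, 3, -1], [9, 1, 6, -2]].
There the 2×2 minor on rows k ∈ {0, 1}, columns (i,j) ∈ {(0,0), (0,1)} is det [[3, -1], [9, 1]] = 12 ≠ 0, so this unfolding has rank ≥ 2; CP rank is at least every unfolding rank, so rank(T) ≥ 2. (Flattening ranks never certify an upper bound on CP rank; for that we must actually write T with 2 rank-1 terms.)
Upper bound — finding two terms. Write S_k = T[:,:,k] for the frontal slices: S₀ = [[3, -1], [3, -1]], S₁ = [[9, 1], [6, -2]].
If T = a₁ ⊗ b₁ ⊗ c₁ + a₂ ⊗ b₂ ⊗ c₂ then each S_k = c₁[k]·a₁b₁ᵀ + c₂[k]·a₂b₂ᵀ. S₀ and S₁ are linearly independent, so a₁b₁ᵀ and a₂b₂ᵀ must span the same plane of matrices: they are the rank-1 matrices of the form x·S₀ + y·S₁.
det(x·S₀ + y·S₁) is −12·xy − 24·y² = (-12)·(x + 2·y)(y), vanishing at (x:y) = (2:-1) and (1:0).
M₁ = 2·S₀ − S₁ = [[-3, -3], [0, 0]] = (-3)·[1, 0][1, 1]ᵀ and M₂ = S₀ = [[3, -1], [3, -1]] = [1, 1][3, -1]ᵀ, so take a₁ = [1, 0], b₁ = [1, 1], a₂ = [1, 1], b₂ = [3, -1].
Each slice is an integer combination of E₁ = a₁b₁ᵀ and E₂ = a₂b₂ᵀ: S₀ = E₂, S₁ = 3·E₁ + 2·E₂; reading off coefficients, c₁ = [0, 3] and c₂ = [1, 2].
Hence T = [1, 0] ⊗ [1, 1] ⊗ [0, 3] + [1, 1] ⊗ [3, -1] ⊗ [1, 2], so rank(T) ≤ 2.
These bounds meet, so rank(T) = 2.

2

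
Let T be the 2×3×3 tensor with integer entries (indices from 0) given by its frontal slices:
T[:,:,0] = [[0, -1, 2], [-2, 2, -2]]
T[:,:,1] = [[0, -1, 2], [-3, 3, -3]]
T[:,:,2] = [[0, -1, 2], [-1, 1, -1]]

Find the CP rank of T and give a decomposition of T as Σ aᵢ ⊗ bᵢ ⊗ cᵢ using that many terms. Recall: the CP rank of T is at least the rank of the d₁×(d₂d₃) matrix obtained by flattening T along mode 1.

rank(T) = 2

Lower bound: the mode-1 unfolding of T (rows indexed by i, columns by (j,k) = (0,0), (0,1), (0,2), (1,0), (1,1), (1,2), (2,0), (2,1), (2,2)) is [[0, 0, 0, -1, -1, -1, 2, 2, 2], [-2, -3, -1, 2, 3, 1, -2, -3, -1]].
There the 2×2 minor on rows i ∈ {0, 1}, columns (j,k) ∈ {(0,0), (1,0)} is det [[0, -1], [-2, 2]] = -2 ≠ 0, so this unfolding has rank ≥ 2; CP rank is at least every unfolding rank, so rank(T) ≥ 2. (This is only a lower bound: in general the CP rank may exceed every unfolding rank, so we still need to exhibit 2 rank-1 terms summing to T.)
Upper bound — finding two terms. Write S_k = T[:,:,k] for the frontal slices: S₀ = [[0, -1, 2], [-2, 2, -2]], S₁ = [[0, -1, 2], [-3, 3, -3]], S₂ = [[0, -1, 2], [-1, 1, -1]].
If T = a₁ ⊗ b₁ ⊗ c₁ + a₂ ⊗ b₂ ⊗ c₂ then each S_k = c₁[k]·a₁b₁ᵀ + c₂[k]·a₂b₂ᵀ. S₀ and S₁ are linearly independent, so a₁b₁ᵀ and a₂b₂ᵀ must span the same plane of matrices: they are the rank-1 matrices of the form x·S₀ + y·S₁.
The 2×2 minor of x·S₀ + y·S₁ on rows {0,1}, columns {0,1} is −2·x² − 5·xy − 3·y² = −(2·x + 3·y)(x + y), vanishing at (x:y) = (3:-2) and (1:-1).
M₁ = 3·S₀ − 2·S₁ = [[0, -1, 2], [0, 0, 0]] = −(1, 0)(0, 1, -2)ᵀ and M₂ = S₀ − S₁ = [[0, 0, 0], [1, -1, 1]] = (0, 1)(1, -1, 1)ᵀ, so take a₁ = (1, 0), b₁ = (0, 1, -2), a₂ = (0, 1), b₂ = (1, -1, 1).
Each slice is an integer combination of E₁ = a₁b₁ᵀ and E₂ = a₂b₂ᵀ: S₀ = −E₁ − 2·E₂, S₁ = −E₁ − 3·E₂, S₂ = −E₁ − E₂; reading off coefficients, c₁ = (-1, -1, -1) and c₂ = (-2, -3, -1).
Hence T = (1, 0) ⊗ (0, 1, -2) ⊗ (-1, -1, -1) + (0, 1) ⊗ (1, -1, 1) ⊗ (-2, -3, -1), so rank(T) ≤ 2.
These bounds meet, so rank(T) = 2.
Check entry T[0,0,0] = 0: (1)·(0)·(-1) + (0)·(1)·(-2) = 0.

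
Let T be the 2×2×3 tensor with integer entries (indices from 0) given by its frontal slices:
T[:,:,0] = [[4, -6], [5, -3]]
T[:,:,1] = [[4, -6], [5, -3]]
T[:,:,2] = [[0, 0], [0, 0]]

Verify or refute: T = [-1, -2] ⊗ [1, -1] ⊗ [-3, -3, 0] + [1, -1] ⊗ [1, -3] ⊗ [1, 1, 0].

Reconstruct entrywise from the claimed factors. For example, T[1,0,1] = 5 and Σₗ aₗ[1]bₗ[0]cₗ[1] = (-2)·(1)·(-3) + (-1)·(1)·(1) = 5; checking all 12 entries, every one matches. The claim holds.

Yes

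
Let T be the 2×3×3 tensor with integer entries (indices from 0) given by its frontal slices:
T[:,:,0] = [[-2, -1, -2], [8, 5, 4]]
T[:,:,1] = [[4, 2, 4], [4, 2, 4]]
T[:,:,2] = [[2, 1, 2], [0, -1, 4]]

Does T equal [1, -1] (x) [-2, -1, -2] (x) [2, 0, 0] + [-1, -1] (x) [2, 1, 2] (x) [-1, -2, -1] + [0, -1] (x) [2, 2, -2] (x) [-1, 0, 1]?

Yes

Reconstruct entrywise from the claimed factors. For example, T[0,1,0] = -1 and Σₗ aₗ[0]bₗ[1]cₗ[0] = (1)·(-1)·(2) + (-1)·(1)·(-1) + (0)·(2)·(-1) = -1; checking all 18 entries, every one matches. The claim holds.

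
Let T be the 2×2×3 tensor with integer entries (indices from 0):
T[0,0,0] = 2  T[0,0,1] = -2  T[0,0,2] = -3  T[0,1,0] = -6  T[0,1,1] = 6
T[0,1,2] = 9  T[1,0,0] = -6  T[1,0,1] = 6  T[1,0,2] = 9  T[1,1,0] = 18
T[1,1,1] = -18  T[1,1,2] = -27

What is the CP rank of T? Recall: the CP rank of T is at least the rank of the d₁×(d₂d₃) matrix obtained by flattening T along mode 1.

Lower bound: T ≠ 0 (e.g. T[0,0,0] = 2), so rank(T) ≥ 1.
Upper bound: if T = a ⊗ b ⊗ c then every fibre of T is a multiple of the corresponding factor, so read the factors off the fibres through the nonzero entry T[0,0,0] = 2.
The mode-1 fibre T[:,0,0] = [2, -6] gives a = [1, -3] (primitive direction); the mode-2 fibre T[0,:,0] = [2, -6] gives b = [1, -3]; then c[k] = T[0,0,k] / (a[0]·b[0]) = [2, -2, -3] / 1 = [2, -2, -3].
Expanding [1, -3] ⊗ [1, -3] ⊗ [2, -2, -3] reproduces all 12 entries of T, so T = [1, -3] ⊗ [1, -3] ⊗ [2, -2, -3] and rank(T) ≤ 1.
These bounds meet, so rank(T) = 1.

1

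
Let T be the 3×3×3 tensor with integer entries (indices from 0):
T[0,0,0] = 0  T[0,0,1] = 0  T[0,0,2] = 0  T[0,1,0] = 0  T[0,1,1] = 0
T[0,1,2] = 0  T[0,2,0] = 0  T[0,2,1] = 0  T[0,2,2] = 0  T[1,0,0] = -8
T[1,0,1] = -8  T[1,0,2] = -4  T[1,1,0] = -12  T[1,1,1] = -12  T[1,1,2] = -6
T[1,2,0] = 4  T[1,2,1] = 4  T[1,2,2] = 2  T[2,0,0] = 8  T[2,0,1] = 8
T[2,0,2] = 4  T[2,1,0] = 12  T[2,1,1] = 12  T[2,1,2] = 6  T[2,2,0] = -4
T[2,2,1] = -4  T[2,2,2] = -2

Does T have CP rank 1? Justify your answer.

If T = a ⊗ b ⊗ c then every fibre of T is a multiple of the corresponding factor, so read the factors off the fibres through the nonzero entry T[1,0,0] = -8.
The mode-1 fibre T[:,0,0] = [0, -8, 8] gives a = (0, 1, -1) (primitive direction); the mode-2 fibre T[1,:,0] = [-8, -12, 4] gives b = (2, 3, -1); then c[k] = T[1,0,k] / (a[1]·b[0]) = [-8, -8, -4] / 2 = (-4, -4, -2).
Expanding (0, 1, -1) ⊗ (2, 3, -1) ⊗ (-4, -4, -2) reproduces all 27 entries of T, so T = (0, 1, -1) ⊗ (2, 3, -1) ⊗ (-4, -4, -2) and rank(T) ≤ 1.
Equivalently every frontal slice T[:,:,k] is c[k] times the rank-1 matrix (0, 1, -1) ⊗ (2, 3, -1). So T has rank 1 (it is nonzero).

Yes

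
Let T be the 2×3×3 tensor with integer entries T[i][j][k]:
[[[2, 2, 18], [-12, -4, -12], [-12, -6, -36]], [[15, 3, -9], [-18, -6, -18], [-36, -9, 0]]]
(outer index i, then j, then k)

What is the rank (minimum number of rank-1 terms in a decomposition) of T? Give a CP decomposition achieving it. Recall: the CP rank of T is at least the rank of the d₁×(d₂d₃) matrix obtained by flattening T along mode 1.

rank(T) = 2

Lower bound: in the mode-3 unfolding of T (rows indexed by k, columns by (i,j)) the 2×2 minor on rows k ∈ {0, 1}, columns (i,j) ∈ {(0,0), (0,1)} is det [[2, -12], [2, -4]] = 16 ≠ 0, so that unfolding has rank ≥ 2 and hence rank(T) ≥ 2 (CP rank is at least every unfolding rank, though it can be larger).
Upper bound: with S_k = T[:,:,k], the two rank-1 terms a₁b₁ᵀ, a₂b₂ᵀ are the rank-1 members of the pencil x·S₀ + y·S₁.
The 2×2 minor of x·S₀ + y·S₁ on rows {0,1}, columns {0,1} is 144·x² + 48·xy = 48·(3·x + y)(x), vanishing at (x:y) = (1:-3) and (0:1).
M₁ = S₀ − 3·S₁ = [[-4, 0, 6], [6, 0, -9]] = −[2, -3][2, 0, -3]ᵀ and M₂ = S₁ = [[2, -4, -6], [3, -6, -9]] = [2, 3][1, -2, -3]ᵀ, so take a₁ = [2, -3], b₁ = [2, 0, -3], a₂ = [2, 3], b₂ = [1, -2, -3].
Each slice is an integer combination of E₁ = a₁b₁ᵀ and E₂ = a₂b₂ᵀ: S₀ = −E₁ + 3·E₂, S₁ = E₂, S₂ = 3·E₁ + 3·E₂; reading off coefficients, c₁ = [-1, 0, 3] and c₂ = [3, 1, 3].
Hence T = [2, -3] ⊗ [2, 0, -3] ⊗ [-1, 0, 3] + [2, 3] ⊗ [1, -2, -3] ⊗ [3, 1, 3], so rank(T) ≤ 2.
These bounds meet, so rank(T) = 2.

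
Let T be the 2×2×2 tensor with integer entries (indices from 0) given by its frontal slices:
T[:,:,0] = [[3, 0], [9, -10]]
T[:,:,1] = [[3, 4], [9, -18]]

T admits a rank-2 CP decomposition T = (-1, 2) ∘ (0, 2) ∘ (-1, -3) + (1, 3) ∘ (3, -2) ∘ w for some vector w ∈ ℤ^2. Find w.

w = (1, 1)

Subtract the known terms from T to get the rank-1 residual R = (1, 3) ∘ (3, -2) ∘ w, so R[i,j,k] = a[i]·b[j]·w[k]. Pick indices with nonzero a[0]·b[0] = (1)·(3) = 3. Only the fibre through (0,0,·) is needed: R[0,0,:] = T[0,0,:] − Σₗ aₗ[0]bₗ[0]cₗ = [3, 3] − (-1)·(0)·(-1, -3) = [3, 3]. Then w[k] = R[0,0,k] / 3 for each k, giving w = [3, 3] / 3 = (1, 1).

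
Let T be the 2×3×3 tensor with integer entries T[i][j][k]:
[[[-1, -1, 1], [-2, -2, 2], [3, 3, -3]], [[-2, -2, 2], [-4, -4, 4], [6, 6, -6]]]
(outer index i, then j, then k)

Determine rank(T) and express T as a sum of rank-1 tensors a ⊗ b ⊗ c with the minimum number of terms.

Lower bound: T ≠ 0 (e.g. T[0,0,0] = -1), so rank(T) ≥ 1.
Upper bound: the mode-1 fibre T[:,0,0] = [-1, -2] gives a = [1, 2] (primitive direction); the mode-2 fibre T[0,:,0] = [-1, -2, 3] gives b = [1, 2, -3]; then c[k] = T[0,0,k] / (a[0]·b[0]) = [-1, -1, 1] / 1 = [-1, -1, 1].
Expanding [1, 2] ⊗ [1, 2, -3] ⊗ [-1, -1, 1] reproduces all 18 entries of T, so T = [1, 2] ⊗ [1, 2, -3] ⊗ [-1, -1, 1] and rank(T) ≤ 1.
These bounds meet, so rank(T) = 1.

rank(T) = 1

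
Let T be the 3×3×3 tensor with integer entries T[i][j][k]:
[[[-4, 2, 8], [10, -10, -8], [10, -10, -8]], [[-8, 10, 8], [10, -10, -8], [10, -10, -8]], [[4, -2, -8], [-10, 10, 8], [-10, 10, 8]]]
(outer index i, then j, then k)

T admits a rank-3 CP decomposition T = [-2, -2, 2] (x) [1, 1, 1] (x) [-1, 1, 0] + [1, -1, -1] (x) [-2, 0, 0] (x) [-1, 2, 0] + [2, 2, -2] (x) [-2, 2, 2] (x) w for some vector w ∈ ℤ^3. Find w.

Subtract the known terms from T to get the rank-1 residual R = [2, 2, -2] (x) [-2, 2, 2] (x) w, so R[i,j,k] = a[i]·b[j]·w[k]. Pick indices with nonzero a[0]·b[0] = (2)·(-2) = -4. Only the fibre through (0,0,·) is needed: R[0,0,:] = T[0,0,:] − Σₗ aₗ[0]bₗ[0]cₗ = [-4, 2, 8] − (-2)·(1)·[-1, 1, 0] − (1)·(-2)·[-1, 2, 0] = [-8, 8, 8]. Then w[k] = R[0,0,k] / -4 for each k, giving w = [-8, 8, 8] / -4 = [2, -2, -2].

w = [2, -2, -2]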